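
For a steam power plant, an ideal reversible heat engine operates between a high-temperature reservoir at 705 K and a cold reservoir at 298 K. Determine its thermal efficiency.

η_rev = 1 − T_C/T_H = 1 − 298.00/705.00 = 0.5773.

η ≈ 0.5773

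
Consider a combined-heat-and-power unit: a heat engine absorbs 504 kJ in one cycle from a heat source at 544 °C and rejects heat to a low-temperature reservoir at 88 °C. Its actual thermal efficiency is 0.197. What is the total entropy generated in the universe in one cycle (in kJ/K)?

ΔS_univ ≈ 0.5038 kJ/K

T_H = 544 °C → 544 + 273.15 = 817.15 K.
T_C = 88 °C → 88 + 273.15 = 361.15 K.
W = η·Q_H = 0.197 × 504 = 99.29 kJ, so Q_C = Q_H − W = 404.7 kJ.
Reservoir entropy changes: ΔS_H = −Q_H/T_H = −504/817.15 = -0.6168 kJ/K and ΔS_C = +Q_C/T_C = 404.7/361.15 = 1.121 kJ/K.
ΔS_univ = −Q_H/T_H + Q_C/T_C = 0.5038 kJ/K (> 0, since η = 0.197 < η_Carnot = 0.558).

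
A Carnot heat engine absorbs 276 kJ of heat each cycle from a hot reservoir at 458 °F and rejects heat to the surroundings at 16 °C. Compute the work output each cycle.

W ≈ 119 kJ

T_H = 458 °F → (458 − 32) × 5/9 = 236.67 °C = 509.82 K.
T_C = 16 °C → 16 + 273.15 = 289.15 K.
Carnot efficiency: η = 1 − T_C/T_H = 1 − 289.15/509.82 = 0.4328.
W = η·Q_H = 0.4328 × 276 = 119 kJ.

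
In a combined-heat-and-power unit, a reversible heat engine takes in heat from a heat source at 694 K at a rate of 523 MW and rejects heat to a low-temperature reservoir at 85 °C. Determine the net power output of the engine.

T_C = 85 °C → 85 + 273.15 = 358.15 K.
The Carnot efficiency is η = 1 − T_C/T_H = 1 − 358.15/694.00 = 0.4839.
W = η·Q_H = 0.4839 × 523 = 253.1 MW.

Ẇ ≈ 253.1 MW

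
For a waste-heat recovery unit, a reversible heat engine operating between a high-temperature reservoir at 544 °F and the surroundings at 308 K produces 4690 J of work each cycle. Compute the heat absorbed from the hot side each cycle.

Q_H ≈ 10500 J

T_H = 544 °F → (544 − 32) × 5/9 = 284.44 °C = 557.59 K.
The Carnot efficiency is η = 1 − T_C/T_H = 1 − 308.00/557.59 = 0.4476.
Q_H = W/η = 4690/0.4476 = 10500 J.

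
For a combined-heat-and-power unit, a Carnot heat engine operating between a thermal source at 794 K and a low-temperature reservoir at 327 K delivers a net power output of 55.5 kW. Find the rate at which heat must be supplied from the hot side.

Q̇_H ≈ 94.4 kW

η_rev = 1 − T_C/T_H = 1 − 327.00/794.00 = 0.5882.
Q_H = W/η = 55.5/0.5882 = 94.4 kW.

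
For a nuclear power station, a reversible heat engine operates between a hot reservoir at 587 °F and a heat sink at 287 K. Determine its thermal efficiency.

η ≈ 0.506

T_H = 587 °F → (587 − 32) × 5/9 = 308.33 °C = 581.48 K.
η_rev = 1 − T_C/T_H = 1 − 287.00/581.48 = 0.506.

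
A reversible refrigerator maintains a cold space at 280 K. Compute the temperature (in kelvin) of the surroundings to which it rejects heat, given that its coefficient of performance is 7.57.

COP_R = T_C/(T_H − T_C) ⇒ T_H = T_C·(1 + 1/COP_R) = 280.00 × (1 + 1/7.57) = 317 K.

T_H ≈ 317 K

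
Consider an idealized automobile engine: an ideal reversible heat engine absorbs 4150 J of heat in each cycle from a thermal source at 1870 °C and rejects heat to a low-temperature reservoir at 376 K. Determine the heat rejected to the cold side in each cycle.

T_H = 1870 °C → 1870 + 273.15 = 2143.15 K.
Since the cycle is reversible, η = 1 − T_C/T_H = 1 − 376.00/2143.15 = 0.8246.
For a reversible cycle Q_C/Q_H = T_C/T_H, so Q_C = 4150 × 376.00/2143.15 = 728 J.

Q_C ≈ 728 J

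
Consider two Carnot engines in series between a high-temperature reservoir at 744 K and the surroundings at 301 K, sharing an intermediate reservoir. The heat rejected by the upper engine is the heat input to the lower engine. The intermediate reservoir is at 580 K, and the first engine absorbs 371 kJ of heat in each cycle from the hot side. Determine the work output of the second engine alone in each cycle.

Heat entering the second stage: Q_m = Q_H·(T_m/T_H) = 371 × 580.00/744.00 = 289 kJ.
Second-stage efficiency η₂ = 1 − T_C/T_m = 1 − 301.00/580.00 = 0.4810, so W₂ = η₂·Q_m = 139 kJ.

W₂ ≈ 139 kJ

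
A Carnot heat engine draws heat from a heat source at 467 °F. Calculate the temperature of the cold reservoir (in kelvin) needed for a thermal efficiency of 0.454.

T_H = 467 °F → (467 − 32) × 5/9 = 241.67 °C = 514.82 K.
From η = 1 − T_C/T_H, T_C = T_H·(1 − η) = 514.82 × (1 − 0.454) = 281 K.

T_C ≈ 281 K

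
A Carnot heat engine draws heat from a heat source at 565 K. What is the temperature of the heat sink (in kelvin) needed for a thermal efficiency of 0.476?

From η = 1 − T_C/T_H, T_C = T_H·(1 − η) = 565.00 × (1 − 0.476) = 296 K.

T_C ≈ 296 K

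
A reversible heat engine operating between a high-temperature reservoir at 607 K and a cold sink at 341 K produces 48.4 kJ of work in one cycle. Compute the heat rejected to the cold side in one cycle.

Q_C ≈ 62.05 kJ

The Carnot efficiency is η = 1 − T_C/T_H = 1 − 341.00/607.00 = 0.4382.
Since Q_C/Q_H = T_C/T_H and Q_H = W/η, Q_C = W·T_C/(T_H − T_C) = 48.4 × 341.00/266.00 = 62.05 kJ.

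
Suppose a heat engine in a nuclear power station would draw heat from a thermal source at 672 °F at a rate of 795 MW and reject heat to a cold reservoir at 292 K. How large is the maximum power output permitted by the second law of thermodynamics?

Ẇ_max ≈ 425.8 MW

T_H = 672 °F → (672 − 32) × 5/9 = 355.56 °C = 628.71 K.
No engine can exceed the Carnot limit: η_max = 1 − T_C/T_H = 1 − 292.00/628.71 = 0.5356.
W_max = η_max · Q_H = 0.5356 × 795 = 425.8 MW.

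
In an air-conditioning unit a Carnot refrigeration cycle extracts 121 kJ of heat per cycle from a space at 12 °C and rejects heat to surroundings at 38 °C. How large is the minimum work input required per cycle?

W_in ≈ 11.0 kJ

T_H = 38 °C → 38 + 273.15 = 311.15 K.
T_C = 12 °C → 12 + 273.15 = 285.15 K.
Carnot COP: COP_R = T_C/(T_H − T_C) = 285.15/26.00 = 10.9673.
W = Q_C/COP_R = 121/10.9673 = 11.0 kJ.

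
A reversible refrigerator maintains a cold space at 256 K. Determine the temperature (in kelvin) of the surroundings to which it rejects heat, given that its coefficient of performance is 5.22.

T_H ≈ 305 K

COP_R = T_C/(T_H − T_C) ⇒ T_H = T_C·(1 + 1/COP_R) = 256.00 × (1 + 1/5.22) = 305 K.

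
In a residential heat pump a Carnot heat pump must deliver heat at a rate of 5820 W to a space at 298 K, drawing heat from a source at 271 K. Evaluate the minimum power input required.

Reversible heating COP: COP_HP = T_H/(T_H − T_C) = 298.00/27.00 = 11.0370.
W = Q_H/COP_HP = 5820/11.0370 = 527.3 W.

Ẇ_in ≈ 527.3 W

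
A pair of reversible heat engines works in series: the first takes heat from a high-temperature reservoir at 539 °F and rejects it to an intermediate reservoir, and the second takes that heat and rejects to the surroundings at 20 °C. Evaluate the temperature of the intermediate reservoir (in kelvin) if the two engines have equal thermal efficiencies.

T_H = 539 °F → (539 − 32) × 5/9 = 281.67 °C = 554.82 K.
T_C = 20 °C → 20 + 273.15 = 293.15 K.
Equal efficiencies require 1 − T_m/T_H = 1 − T_C/T_m, i.e. T_m/T_H = T_C/T_m, so T_m = √(T_H·T_C) = √(554.82 × 293.15) = 403 K.

T_m ≈ 403 K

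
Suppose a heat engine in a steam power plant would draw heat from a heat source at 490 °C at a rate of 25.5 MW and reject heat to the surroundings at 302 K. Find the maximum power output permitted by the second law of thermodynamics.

T_H = 490 °C → 490 + 273.15 = 763.15 K.
The upper bound on efficiency is η_max = 1 − T_C/T_H = 1 − 302.00/763.15 = 0.6043.
W_max = η_max · Q_H = 0.6043 × 25.5 = 15.4 MW.

Ẇ_max ≈ 15.4 MW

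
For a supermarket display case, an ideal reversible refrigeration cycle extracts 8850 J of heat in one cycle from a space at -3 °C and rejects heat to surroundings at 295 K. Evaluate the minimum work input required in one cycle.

W_in ≈ 814 J

T_C = -3 °C → -3 + 273.15 = 270.15 K.
COP_R = T_C/(T_H − T_C) = 270.15/24.85 = 10.8712.
W = Q_C/COP_R = 8850/10.8712 = 814 J.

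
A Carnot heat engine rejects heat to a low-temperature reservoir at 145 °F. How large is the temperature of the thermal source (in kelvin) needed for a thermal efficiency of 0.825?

T_H ≈ 1920 K

T_C = 145 °F → (145 − 32) × 5/9 = 62.78 °C = 335.93 K.
From η = 1 − T_C/T_H, solving for T_H gives T_H = T_C/(1 − η) = 335.93/(1 − 0.825) = 1920 K.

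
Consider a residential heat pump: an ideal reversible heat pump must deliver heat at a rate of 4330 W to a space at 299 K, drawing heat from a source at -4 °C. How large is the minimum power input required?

T_C = -4 °C → -4 + 273.15 = 269.15 K.
For a reversible heat pump, COP_HP = T_H/(T_H − T_C) = 299.00/29.85 = 10.0168.
W = Q_H/COP_HP = 4330/10.0168 = 432.3 W.

Ẇ_in ≈ 432.3 W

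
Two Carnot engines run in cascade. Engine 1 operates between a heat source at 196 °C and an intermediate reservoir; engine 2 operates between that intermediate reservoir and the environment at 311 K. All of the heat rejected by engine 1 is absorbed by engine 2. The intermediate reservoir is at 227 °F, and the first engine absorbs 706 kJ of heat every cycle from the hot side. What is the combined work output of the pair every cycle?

W_total ≈ 238.0 kJ

T_H = 196 °C → 196 + 273.15 = 469.15 K.
Two reversible stages in series are equivalent to a single Carnot engine between T_H and T_C, so η_total = 1 − T_C/T_H = 1 − 311.00/469.15 = 0.3371.
W_total = η_total · Q_H = 0.3371 × 706 = 238.0 kJ.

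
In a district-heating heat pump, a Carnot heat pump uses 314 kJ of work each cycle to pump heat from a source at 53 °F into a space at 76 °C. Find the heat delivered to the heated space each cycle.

Q_H ≈ 1704 kJ

T_H = 76 °C → 76 + 273.15 = 349.15 K.
T_C = 53 °F → (53 − 32) × 5/9 = 11.67 °C = 284.82 K.
Reversible heating COP: COP_HP = T_H/(T_H − T_C) = 349.15/64.33 = 5.4272.
Q_H = COP_HP · W = 5.4272 × 314 = 1704 kJ.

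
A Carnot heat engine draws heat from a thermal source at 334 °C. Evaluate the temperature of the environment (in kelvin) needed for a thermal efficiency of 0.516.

T_H = 334 °C → 334 + 273.15 = 607.15 K.
From η = 1 − T_C/T_H, T_C = T_H·(1 − η) = 607.15 × (1 − 0.516) = 293.9 K.

T_C ≈ 293.9 K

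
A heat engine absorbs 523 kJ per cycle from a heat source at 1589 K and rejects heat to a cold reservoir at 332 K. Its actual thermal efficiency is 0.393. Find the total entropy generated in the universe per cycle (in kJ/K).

ΔS_univ ≈ 0.627 kJ/K

W = η·Q_H = 0.393 × 523 = 205.5 kJ, so Q_C = Q_H − W = 317.5 kJ.
The hot reservoir loses entropy Q_H/T_H = 523/1589.00 = 0.3291 kJ/K; the cold reservoir gains Q_C/T_C = 317.5/332.00 = 0.9562 kJ/K.
ΔS_univ = −Q_H/T_H + Q_C/T_C = 0.627 kJ/K (> 0, since η = 0.393 < η_Carnot = 0.791).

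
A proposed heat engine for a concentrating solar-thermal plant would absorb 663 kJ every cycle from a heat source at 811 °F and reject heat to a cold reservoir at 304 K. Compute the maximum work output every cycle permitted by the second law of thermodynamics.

T_H = 811 °F → (811 − 32) × 5/9 = 432.78 °C = 705.93 K.
No engine can exceed the Carnot limit: η_max = 1 − T_C/T_H = 1 − 304.00/705.93 = 0.5694.
W_max = η_max · Q_H = 0.5694 × 663 = 377.5 kJ.

W_max ≈ 377.5 kJ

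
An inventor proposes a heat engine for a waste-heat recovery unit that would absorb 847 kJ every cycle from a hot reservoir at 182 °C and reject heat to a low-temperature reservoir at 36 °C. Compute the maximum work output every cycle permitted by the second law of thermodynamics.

T_H = 182 °C → 182 + 273.15 = 455.15 K.
T_C = 36 °C → 36 + 273.15 = 309.15 K.
The second-law ceiling is the Carnot efficiency, η_max = 1 − T_C/T_H = 1 − 309.15/455.15 = 0.3208.
W_max = η_max · Q_H = 0.3208 × 847 = 272 kJ.

W_max ≈ 272 kJ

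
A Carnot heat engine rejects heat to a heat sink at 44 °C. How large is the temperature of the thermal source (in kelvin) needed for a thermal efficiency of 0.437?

T_H ≈ 563 K

T_C = 44 °C → 44 + 273.15 = 317.15 K.
From η = 1 − T_C/T_H, solving for T_H gives T_H = T_C/(1 − η) = 317.15/(1 − 0.437) = 563 K.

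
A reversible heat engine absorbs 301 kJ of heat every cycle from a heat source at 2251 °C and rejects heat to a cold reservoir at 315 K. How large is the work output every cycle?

T_H = 2251 °C → 2251 + 273.15 = 2524.15 K.
The Carnot efficiency is η = 1 − T_C/T_H = 1 − 315.00/2524.15 = 0.8752.
W = η·Q_H = 0.8752 × 301 = 263 kJ.

W ≈ 263 kJ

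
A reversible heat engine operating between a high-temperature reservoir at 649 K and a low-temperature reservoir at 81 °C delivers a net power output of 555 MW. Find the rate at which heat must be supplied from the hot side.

Q̇_H ≈ 1220 MW

T_C = 81 °C → 81 + 273.15 = 354.15 K.
The Carnot efficiency is η = 1 − T_C/T_H = 1 − 354.15/649.00 = 0.4543.
Q_H = W/η = 555/0.4543 = 1220 MW.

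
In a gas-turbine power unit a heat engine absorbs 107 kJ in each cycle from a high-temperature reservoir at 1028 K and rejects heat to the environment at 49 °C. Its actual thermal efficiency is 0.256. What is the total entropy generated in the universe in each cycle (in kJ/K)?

T_C = 49 °C → 49 + 273.15 = 322.15 K.
W = η·Q_H = 0.256 × 107 = 27.39 kJ, so Q_C = Q_H − W = 79.61 kJ.
Reservoir entropy changes: ΔS_H = −Q_H/T_H = −107/1028.00 = -0.1041 kJ/K and ΔS_C = +Q_C/T_C = 79.61/322.15 = 0.2471 kJ/K.
ΔS_univ = −Q_H/T_H + Q_C/T_C = 0.1430 kJ/K (> 0, since η = 0.256 < η_Carnot = 0.687).

ΔS_univ ≈ 0.1430 kJ/K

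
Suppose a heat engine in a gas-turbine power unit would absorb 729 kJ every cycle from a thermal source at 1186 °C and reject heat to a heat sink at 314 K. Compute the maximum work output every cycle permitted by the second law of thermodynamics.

T_H = 1186 °C → 1186 + 273.15 = 1459.15 K.
The second-law ceiling is the Carnot efficiency, η_max = 1 − T_C/T_H = 1 − 314.00/1459.15 = 0.7848.
W_max = η_max · Q_H = 0.7848 × 729 = 572 kJ.

W_max ≈ 572 kJ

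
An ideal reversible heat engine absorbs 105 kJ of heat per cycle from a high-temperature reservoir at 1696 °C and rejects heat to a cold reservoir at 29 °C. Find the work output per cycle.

T_H = 1696 °C → 1696 + 273.15 = 1969.15 K.
T_C = 29 °C → 29 + 273.15 = 302.15 K.
Since the cycle is reversible, η = 1 − T_C/T_H = 1 − 302.15/1969.15 = 0.8466.
W = η·Q_H = 0.8466 × 105 = 88.9 kJ.

W ≈ 88.9 kJ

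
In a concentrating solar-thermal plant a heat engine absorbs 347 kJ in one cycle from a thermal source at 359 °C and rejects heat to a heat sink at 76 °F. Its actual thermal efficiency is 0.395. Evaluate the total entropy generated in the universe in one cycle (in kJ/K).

T_H = 359 °C → 359 + 273.15 = 632.15 K.
T_C = 76 °F → (76 − 32) × 5/9 = 24.44 °C = 297.59 K.
W = η·Q_H = 0.395 × 347 = 137.1 kJ, so Q_C = Q_H − W = 209.9 kJ.
The hot reservoir loses entropy Q_H/T_H = 347/632.15 = 0.5489 kJ/K; the cold reservoir gains Q_C/T_C = 209.9/297.59 = 0.7054 kJ/K.
ΔS_univ = −Q_H/T_H + Q_C/T_C = 0.1565 kJ/K (> 0, since η = 0.395 < η_Carnot = 0.529).

ΔS_univ ≈ 0.1565 kJ/K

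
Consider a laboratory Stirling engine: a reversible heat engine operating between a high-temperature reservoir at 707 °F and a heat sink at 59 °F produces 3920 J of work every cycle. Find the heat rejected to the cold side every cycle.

T_H = 707 °F → (707 − 32) × 5/9 = 375.00 °C = 648.15 K.
T_C = 59 °F → (59 − 32) × 5/9 = 15.00 °C = 288.15 K.
η_rev = 1 − T_C/T_H = 1 − 288.15/648.15 = 0.5554.
Since Q_C/Q_H = T_C/T_H and Q_H = W/η, Q_C = W·T_C/(T_H − T_C) = 3920 × 288.15/360.00 = 3140 J.

Q_C ≈ 3140 J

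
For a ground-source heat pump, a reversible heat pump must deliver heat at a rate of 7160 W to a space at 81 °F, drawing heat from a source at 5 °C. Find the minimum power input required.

Ẇ_in ≈ 530 W

T_H = 81 °F → (81 − 32) × 5/9 = 27.22 °C = 300.37 K.
T_C = 5 °C → 5 + 273.15 = 278.15 K.
For a reversible heat pump, COP_HP = T_H/(T_H − T_C) = 300.37/22.22 = 13.5167.
W = Q_H/COP_HP = 7160/13.5167 = 530 W.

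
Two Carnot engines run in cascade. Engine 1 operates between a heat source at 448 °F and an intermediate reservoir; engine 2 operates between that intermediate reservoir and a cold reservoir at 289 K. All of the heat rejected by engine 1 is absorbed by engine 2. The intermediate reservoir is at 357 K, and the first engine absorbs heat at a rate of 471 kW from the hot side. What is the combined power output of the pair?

T_H = 448 °F → (448 − 32) × 5/9 = 231.11 °C = 504.26 K.
Two reversible stages in series are equivalent to a single Carnot engine between T_H and T_C, so η_total = 1 − T_C/T_H = 1 − 289.00/504.26 = 0.4269.
W_total = η_total · Q_H = 0.4269 × 471 = 201 kW.

Ẇ_total ≈ 201 kW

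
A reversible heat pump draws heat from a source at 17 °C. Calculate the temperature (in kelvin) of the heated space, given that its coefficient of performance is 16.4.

T_H ≈ 309 K

T_C = 17 °C → 17 + 273.15 = 290.15 K.
COP_HP = T_H/(T_H − T_C) ⇒ T_H = T_C·COP_HP/(COP_HP − 1) = 290.15 × 16.4/(16.4 − 1) = 309 K.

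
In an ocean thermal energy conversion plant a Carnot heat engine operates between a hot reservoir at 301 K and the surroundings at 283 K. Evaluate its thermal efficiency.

η ≈ 0.0598

Since the cycle is reversible, η = 1 − T_C/T_H = 1 − 283.00/301.00 = 0.0598.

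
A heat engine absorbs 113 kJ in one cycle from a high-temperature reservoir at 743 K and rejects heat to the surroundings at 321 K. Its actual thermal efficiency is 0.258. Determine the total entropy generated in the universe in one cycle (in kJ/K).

W = η·Q_H = 0.258 × 113 = 29.15 kJ, so Q_C = Q_H − W = 83.85 kJ.
Reservoir entropy changes: ΔS_H = −Q_H/T_H = −113/743.00 = -0.1521 kJ/K and ΔS_C = +Q_C/T_C = 83.85/321.00 = 0.2612 kJ/K.
ΔS_univ = −Q_H/T_H + Q_C/T_C = 0.109 kJ/K (> 0, since η = 0.258 < η_Carnot = 0.568).

ΔS_univ ≈ 0.109 kJ/K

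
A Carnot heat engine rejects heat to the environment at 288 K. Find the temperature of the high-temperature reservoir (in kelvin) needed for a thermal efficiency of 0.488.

From η = 1 − T_C/T_H, solving for T_H gives T_H = T_C/(1 − η) = 288.00/(1 − 0.488) = 562 K.

T_H ≈ 562 K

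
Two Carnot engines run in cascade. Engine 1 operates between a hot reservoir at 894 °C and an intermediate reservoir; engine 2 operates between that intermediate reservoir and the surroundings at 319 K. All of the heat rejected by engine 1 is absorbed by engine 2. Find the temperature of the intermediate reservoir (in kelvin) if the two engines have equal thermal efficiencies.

T_m ≈ 610.2 K

T_H = 894 °C → 894 + 273.15 = 1167.15 K.
Equal efficiencies require 1 − T_m/T_H = 1 − T_C/T_m, i.e. T_m/T_H = T_C/T_m, so T_m = √(T_H·T_C) = √(1167.15 × 319.00) = 610.2 K.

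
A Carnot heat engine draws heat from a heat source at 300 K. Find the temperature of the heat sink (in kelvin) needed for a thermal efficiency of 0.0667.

From η = 1 − T_C/T_H, T_C = T_H·(1 − η) = 300.00 × (1 − 0.0667) = 280 K.

T_C ≈ 280 K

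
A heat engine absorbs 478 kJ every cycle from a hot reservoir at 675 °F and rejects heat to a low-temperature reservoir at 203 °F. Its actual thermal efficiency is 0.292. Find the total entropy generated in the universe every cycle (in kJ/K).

ΔS_univ ≈ 0.161 kJ/K

T_H = 675 °F → (675 − 32) × 5/9 = 357.22 °C = 630.37 K.
T_C = 203 °F → (203 − 32) × 5/9 = 95.00 °C = 368.15 K.
W = η·Q_H = 0.292 × 478 = 139.6 kJ, so Q_C = Q_H − W = 338.4 kJ.
Reservoir entropy changes: ΔS_H = −Q_H/T_H = −478/630.37 = -0.7583 kJ/K and ΔS_C = +Q_C/T_C = 338.4/368.15 = 0.9193 kJ/K.
ΔS_univ = −Q_H/T_H + Q_C/T_C = 0.161 kJ/K (> 0, since η = 0.292 < η_Carnot = 0.416).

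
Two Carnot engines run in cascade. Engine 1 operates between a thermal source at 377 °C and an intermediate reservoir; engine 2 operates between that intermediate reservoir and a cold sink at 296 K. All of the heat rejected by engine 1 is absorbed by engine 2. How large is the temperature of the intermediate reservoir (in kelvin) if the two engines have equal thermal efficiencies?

T_H = 377 °C → 377 + 273.15 = 650.15 K.
Equal efficiencies require 1 − T_m/T_H = 1 − T_C/T_m, i.e. T_m/T_H = T_C/T_m, so T_m = √(T_H·T_C) = √(650.15 × 296.00) = 438.7 K.

T_m ≈ 438.7 K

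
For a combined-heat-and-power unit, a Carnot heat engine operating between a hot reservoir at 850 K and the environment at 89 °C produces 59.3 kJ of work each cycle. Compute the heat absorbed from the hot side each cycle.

T_C = 89 °C → 89 + 273.15 = 362.15 K.
η_rev = 1 − T_C/T_H = 1 − 362.15/850.00 = 0.5739.
Q_H = W/η = 59.3/0.5739 = 103 kJ.

Q_H ≈ 103 kJ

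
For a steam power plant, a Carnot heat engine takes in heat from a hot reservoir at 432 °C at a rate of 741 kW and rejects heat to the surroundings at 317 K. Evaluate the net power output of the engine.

Ẇ ≈ 408 kW

T_H = 432 °C → 432 + 273.15 = 705.15 K.
η_rev = 1 − T_C/T_H = 1 − 317.00/705.15 = 0.5505.
W = η·Q_H = 0.5505 × 741 = 408 kW.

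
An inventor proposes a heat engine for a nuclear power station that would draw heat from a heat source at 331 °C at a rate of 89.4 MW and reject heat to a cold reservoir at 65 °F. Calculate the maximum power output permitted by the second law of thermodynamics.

Ẇ_max ≈ 46.3 MW

T_H = 331 °C → 331 + 273.15 = 604.15 K.
T_C = 65 °F → (65 − 32) × 5/9 = 18.33 °C = 291.48 K.
By the Carnot theorem, η_max = 1 − T_C/T_H = 1 − 291.48/604.15 = 0.5175.
W_max = η_max · Q_H = 0.5175 × 89.4 = 46.3 MW.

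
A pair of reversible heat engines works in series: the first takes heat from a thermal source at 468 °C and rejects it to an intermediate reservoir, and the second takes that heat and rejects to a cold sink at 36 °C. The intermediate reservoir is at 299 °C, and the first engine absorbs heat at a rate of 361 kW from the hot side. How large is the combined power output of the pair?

T_H = 468 °C → 468 + 273.15 = 741.15 K.
T_C = 36 °C → 36 + 273.15 = 309.15 K.
Two reversible stages in series are equivalent to a single Carnot engine between T_H and T_C, so η_total = 1 − T_C/T_H = 1 − 309.15/741.15 = 0.5829.
W_total = η_total · Q_H = 0.5829 × 361 = 210.4 kW.

Ẇ_total ≈ 210.4 kW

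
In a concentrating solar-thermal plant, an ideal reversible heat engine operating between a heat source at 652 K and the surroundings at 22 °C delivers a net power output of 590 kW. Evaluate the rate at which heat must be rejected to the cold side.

Q̇_C ≈ 488 kW

T_C = 22 °C → 22 + 273.15 = 295.15 K.
Since the cycle is reversible, η = 1 − T_C/T_H = 1 − 295.15/652.00 = 0.5473.
Since Q_C/Q_H = T_C/T_H and Q_H = W/η, Q_C = W·T_C/(T_H − T_C) = 590 × 295.15/356.85 = 488 kW.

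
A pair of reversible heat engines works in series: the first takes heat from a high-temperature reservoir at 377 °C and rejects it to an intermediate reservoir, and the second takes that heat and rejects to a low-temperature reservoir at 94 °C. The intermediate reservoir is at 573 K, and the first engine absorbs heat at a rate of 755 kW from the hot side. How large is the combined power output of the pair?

T_H = 377 °C → 377 + 273.15 = 650.15 K.
T_C = 94 °C → 94 + 273.15 = 367.15 K.
Two reversible stages in series are equivalent to a single Carnot engine between T_H and T_C, so η_total = 1 − T_C/T_H = 1 − 367.15/650.15 = 0.4353.
W_total = η_total · Q_H = 0.4353 × 755 = 329 kW.

Ẇ_total ≈ 329 kW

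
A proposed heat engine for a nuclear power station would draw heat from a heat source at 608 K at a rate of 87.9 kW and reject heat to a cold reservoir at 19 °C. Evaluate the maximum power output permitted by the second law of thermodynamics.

T_C = 19 °C → 19 + 273.15 = 292.15 K.
The second-law ceiling is the Carnot efficiency, η_max = 1 − T_C/T_H = 1 − 292.15/608.00 = 0.5195.
W_max = η_max · Q_H = 0.5195 × 87.9 = 45.7 kW.

Ẇ_max ≈ 45.7 kW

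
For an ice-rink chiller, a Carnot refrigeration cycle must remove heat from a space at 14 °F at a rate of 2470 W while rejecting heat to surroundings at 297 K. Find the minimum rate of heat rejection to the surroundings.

Q̇_H ≈ 2788 W

T_C = 14 °F → (14 − 32) × 5/9 = -10.00 °C = 263.15 K.
For a reversible cycle Q_H/Q_C = T_H/T_C, so Q_H = Q_C·T_H/T_C = 2470 × 297.00/263.15 = 2788 W.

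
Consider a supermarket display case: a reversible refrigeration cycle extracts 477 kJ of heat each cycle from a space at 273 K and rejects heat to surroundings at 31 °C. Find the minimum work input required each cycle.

W_in ≈ 54.4 kJ

T_H = 31 °C → 31 + 273.15 = 304.15 K.
Carnot COP: COP_R = T_C/(T_H − T_C) = 273.00/31.15 = 8.7640.
W = Q_C/COP_R = 477/8.7640 = 54.4 kJ.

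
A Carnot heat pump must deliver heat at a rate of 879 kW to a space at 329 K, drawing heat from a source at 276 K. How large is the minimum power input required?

COP_HP = T_H/(T_H − T_C) = 329.00/53.00 = 6.2075.
W = Q_H/COP_HP = 879/6.2075 = 141.6 kW.

Ẇ_in ≈ 141.6 kW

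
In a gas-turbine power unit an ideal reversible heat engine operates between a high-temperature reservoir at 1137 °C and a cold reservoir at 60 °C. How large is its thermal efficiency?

T_H = 1137 °C → 1137 + 273.15 = 1410.15 K.
T_C = 60 °C → 60 + 273.15 = 333.15 K.
η_rev = 1 − T_C/T_H = 1 − 333.15/1410.15 = 0.764.

η ≈ 0.764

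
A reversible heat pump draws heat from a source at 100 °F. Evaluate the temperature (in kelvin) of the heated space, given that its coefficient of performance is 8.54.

T_C = 100 °F → (100 − 32) × 5/9 = 37.78 °C = 310.93 K.
COP_HP = T_H/(T_H − T_C) ⇒ T_H = T_C·COP_HP/(COP_HP − 1) = 310.93 × 8.54/(8.54 − 1) = 352 K.

T_H ≈ 352 K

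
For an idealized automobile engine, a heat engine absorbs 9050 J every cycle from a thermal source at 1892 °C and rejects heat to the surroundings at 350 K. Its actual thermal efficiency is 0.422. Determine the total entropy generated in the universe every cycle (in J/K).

T_H = 1892 °C → 1892 + 273.15 = 2165.15 K.
W = η·Q_H = 0.422 × 9050 = 3819 J, so Q_C = Q_H − W = 5231 J.
The hot reservoir loses entropy Q_H/T_H = 9050/2165.15 = 4.180 J/K; the cold reservoir gains Q_C/T_C = 5231/350.00 = 14.95 J/K.
ΔS_univ = −Q_H/T_H + Q_C/T_C = 10.8 J/K (> 0, since η = 0.422 < η_Carnot = 0.838).

ΔS_univ ≈ 10.8 J/K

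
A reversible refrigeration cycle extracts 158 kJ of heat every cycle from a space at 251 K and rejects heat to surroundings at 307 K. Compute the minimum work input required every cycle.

Carnot COP: COP_R = T_C/(T_H − T_C) = 251.00/56.00 = 4.4821.
W = Q_C/COP_R = 158/4.4821 = 35.3 kJ.

W_in ≈ 35.3 kJ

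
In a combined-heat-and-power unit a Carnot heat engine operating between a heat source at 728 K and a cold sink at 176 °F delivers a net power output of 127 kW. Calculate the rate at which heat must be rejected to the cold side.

T_C = 176 °F → (176 − 32) × 5/9 = 80.00 °C = 353.15 K.
For a reversible engine, η = 1 − T_C/T_H = 1 − 353.15/728.00 = 0.5149.
Since Q_C/Q_H = T_C/T_H and Q_H = W/η, Q_C = W·T_C/(T_H − T_C) = 127 × 353.15/374.85 = 119.6 kW.

Q̇_C ≈ 119.6 kW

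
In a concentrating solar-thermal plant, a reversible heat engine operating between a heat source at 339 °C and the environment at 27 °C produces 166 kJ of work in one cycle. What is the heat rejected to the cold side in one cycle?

T_H = 339 °C → 339 + 273.15 = 612.15 K.
T_C = 27 °C → 27 + 273.15 = 300.15 K.
The Carnot efficiency is η = 1 − T_C/T_H = 1 − 300.15/612.15 = 0.5097.
Since Q_C/Q_H = T_C/T_H and Q_H = W/η, Q_C = W·T_C/(T_H − T_C) = 166 × 300.15/312.00 = 160 kJ.

Q_C ≈ 160 kJ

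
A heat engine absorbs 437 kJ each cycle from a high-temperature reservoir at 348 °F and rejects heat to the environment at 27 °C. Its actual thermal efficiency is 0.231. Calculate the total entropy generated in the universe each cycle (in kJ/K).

ΔS_univ ≈ 0.146 kJ/K

T_H = 348 °F → (348 − 32) × 5/9 = 175.56 °C = 448.71 K.
T_C = 27 °C → 27 + 273.15 = 300.15 K.
W = η·Q_H = 0.231 × 437 = 100.9 kJ, so Q_C = Q_H − W = 336.1 kJ.
The hot reservoir loses entropy Q_H/T_H = 437/448.71 = 0.9739 kJ/K; the cold reservoir gains Q_C/T_C = 336.1/300.15 = 1.120 kJ/K.
ΔS_univ = −Q_H/T_H + Q_C/T_C = 0.146 kJ/K (> 0, since η = 0.231 < η_Carnot = 0.331).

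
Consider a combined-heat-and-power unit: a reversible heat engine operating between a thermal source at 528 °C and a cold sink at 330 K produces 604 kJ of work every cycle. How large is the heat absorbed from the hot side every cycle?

T_H = 528 °C → 528 + 273.15 = 801.15 K.
η_rev = 1 − T_C/T_H = 1 − 330.00/801.15 = 0.5881.
Q_H = W/η = 604/0.5881 = 1027 kJ.

Q_H ≈ 1027 kJ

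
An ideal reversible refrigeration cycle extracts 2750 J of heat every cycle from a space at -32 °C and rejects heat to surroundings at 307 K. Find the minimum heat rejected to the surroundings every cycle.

Q_H ≈ 3500 J

T_C = -32 °C → -32 + 273.15 = 241.15 K.
For a reversible cycle Q_H/Q_C = T_H/T_C, so Q_H = Q_C·T_H/T_C = 2750 × 307.00/241.15 = 3500 J.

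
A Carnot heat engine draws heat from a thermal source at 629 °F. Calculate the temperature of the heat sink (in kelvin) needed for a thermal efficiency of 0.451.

T_H = 629 °F → (629 − 32) × 5/9 = 331.67 °C = 604.82 K.
From η = 1 − T_C/T_H, T_C = T_H·(1 − η) = 604.82 × (1 − 0.451) = 332.0 K.

T_C ≈ 332.0 K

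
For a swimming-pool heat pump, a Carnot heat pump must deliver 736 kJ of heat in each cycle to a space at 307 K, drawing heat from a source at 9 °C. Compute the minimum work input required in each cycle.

W_in ≈ 59.58 kJ

T_C = 9 °C → 9 + 273.15 = 282.15 K.
For a reversible heat pump, COP_HP = T_H/(T_H − T_C) = 307.00/24.85 = 12.3541.
W = Q_H/COP_HP = 736/12.3541 = 59.58 kJ.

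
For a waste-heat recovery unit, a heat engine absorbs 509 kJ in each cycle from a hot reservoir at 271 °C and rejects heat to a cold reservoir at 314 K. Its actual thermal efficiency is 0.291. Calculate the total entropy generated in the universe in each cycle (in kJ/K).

ΔS_univ ≈ 0.214 kJ/K

T_H = 271 °C → 271 + 273.15 = 544.15 K.
W = η·Q_H = 0.291 × 509 = 148.1 kJ, so Q_C = Q_H − W = 360.9 kJ.
Entropy balance on the reservoirs: −Q_H/T_H = -0.9354 kJ/K, +Q_C/T_C = 1.149 kJ/K.
ΔS_univ = −Q_H/T_H + Q_C/T_C = 0.214 kJ/K (> 0, since η = 0.291 < η_Carnot = 0.423).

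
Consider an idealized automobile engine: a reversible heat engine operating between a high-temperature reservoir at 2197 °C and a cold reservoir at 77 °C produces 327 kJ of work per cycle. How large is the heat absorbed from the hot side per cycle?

Q_H ≈ 381 kJ

T_H = 2197 °C → 2197 + 273.15 = 2470.15 K.
T_C = 77 °C → 77 + 273.15 = 350.15 K.
Since the cycle is reversible, η = 1 − T_C/T_H = 1 − 350.15/2470.15 = 0.8582.
Q_H = W/η = 327/0.8582 = 381 kJ.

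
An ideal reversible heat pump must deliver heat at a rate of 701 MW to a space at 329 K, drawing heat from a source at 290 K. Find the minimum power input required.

For a reversible heat pump, COP_HP = T_H/(T_H − T_C) = 329.00/39.00 = 8.4359.
W = Q_H/COP_HP = 701/8.4359 = 83.10 MW.

Ẇ_in ≈ 83.10 MW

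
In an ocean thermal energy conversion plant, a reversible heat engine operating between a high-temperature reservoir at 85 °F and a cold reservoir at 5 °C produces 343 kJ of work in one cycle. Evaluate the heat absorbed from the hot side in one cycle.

Q_H ≈ 4246 kJ

T_H = 85 °F → (85 − 32) × 5/9 = 29.44 °C = 302.59 K.
T_C = 5 °C → 5 + 273.15 = 278.15 K.
Carnot efficiency: η = 1 − T_C/T_H = 1 − 278.15/302.59 = 0.0808.
Q_H = W/η = 343/0.0808 = 4246 kJ.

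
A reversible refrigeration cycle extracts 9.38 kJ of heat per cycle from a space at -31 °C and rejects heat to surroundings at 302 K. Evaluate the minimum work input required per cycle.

T_C = -31 °C → -31 + 273.15 = 242.15 K.
Carnot COP: COP_R = T_C/(T_H − T_C) = 242.15/59.85 = 4.0459.
W = Q_C/COP_R = 9.38/4.0459 = 2.32 kJ.

W_in ≈ 2.32 kJ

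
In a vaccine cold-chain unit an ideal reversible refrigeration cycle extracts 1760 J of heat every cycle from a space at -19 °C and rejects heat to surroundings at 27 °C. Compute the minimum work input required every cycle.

W_in ≈ 319 J

T_H = 27 °C → 27 + 273.15 = 300.15 K.
T_C = -19 °C → -19 + 273.15 = 254.15 K.
Carnot COP: COP_R = T_C/(T_H − T_C) = 254.15/46.00 = 5.5250.
W = Q_C/COP_R = 1760/5.5250 = 319 J.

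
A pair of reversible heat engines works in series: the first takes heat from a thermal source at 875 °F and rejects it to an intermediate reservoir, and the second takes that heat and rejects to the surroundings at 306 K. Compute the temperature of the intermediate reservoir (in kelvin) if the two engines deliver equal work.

T_H = 875 °F → (875 − 32) × 5/9 = 468.33 °C = 741.48 K.
For reversible stages Q_m = Q_H·(T_m/T_H). Setting W₁ = Q_H(1 − T_m/T_H) equal to W₂ = Q_m(1 − T_C/T_m) = Q_H·(T_m − T_C)/T_H gives T_H − T_m = T_m − T_C, so T_m = (T_H + T_C)/2 = (741.48 + 306.00)/2 = 524 K.

T_m ≈ 524 K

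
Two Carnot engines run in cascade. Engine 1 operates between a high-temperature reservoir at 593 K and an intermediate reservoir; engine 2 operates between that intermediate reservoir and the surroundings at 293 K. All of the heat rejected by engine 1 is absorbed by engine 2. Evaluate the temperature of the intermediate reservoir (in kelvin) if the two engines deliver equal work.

For reversible stages Q_m = Q_H·(T_m/T_H). Setting W₁ = Q_H(1 − T_m/T_H) equal to W₂ = Q_m(1 − T_C/T_m) = Q_H·(T_m − T_C)/T_H gives T_H − T_m = T_m − T_C, so T_m = (T_H + T_C)/2 = (593.00 + 293.00)/2 = 443 K.

T_m ≈ 443 K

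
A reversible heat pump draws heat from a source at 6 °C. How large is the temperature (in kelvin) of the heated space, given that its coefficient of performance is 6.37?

T_C = 6 °C → 6 + 273.15 = 279.15 K.
COP_HP = T_H/(T_H − T_C) ⇒ T_H = T_C·COP_HP/(COP_HP − 1) = 279.15 × 6.37/(6.37 − 1) = 331.1 K.

T_H ≈ 331.1 K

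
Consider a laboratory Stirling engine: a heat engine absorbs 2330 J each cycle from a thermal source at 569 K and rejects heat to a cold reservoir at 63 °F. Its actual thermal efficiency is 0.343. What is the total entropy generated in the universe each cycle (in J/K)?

ΔS_univ ≈ 1.18 J/K

T_C = 63 °F → (63 − 32) × 5/9 = 17.22 °C = 290.37 K.
W = η·Q_H = 0.343 × 2330 = 799.2 J, so Q_C = Q_H − W = 1531 J.
Reservoir entropy changes: ΔS_H = −Q_H/T_H = −2330/569.00 = -4.095 J/K and ΔS_C = +Q_C/T_C = 1531/290.37 = 5.272 J/K.
ΔS_univ = −Q_H/T_H + Q_C/T_C = 1.18 J/K (> 0, since η = 0.343 < η_Carnot = 0.490).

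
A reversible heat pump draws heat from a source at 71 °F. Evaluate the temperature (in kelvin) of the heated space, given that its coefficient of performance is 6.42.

T_H ≈ 349 K

T_C = 71 °F → (71 − 32) × 5/9 = 21.67 °C = 294.82 K.
COP_HP = T_H/(T_H − T_C) ⇒ T_H = T_C·COP_HP/(COP_HP − 1) = 294.82 × 6.42/(6.42 − 1) = 349 K.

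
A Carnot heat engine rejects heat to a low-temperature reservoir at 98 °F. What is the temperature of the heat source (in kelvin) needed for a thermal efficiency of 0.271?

T_H ≈ 425 K

T_C = 98 °F → (98 − 32) × 5/9 = 36.67 °C = 309.82 K.
From η = 1 − T_C/T_H, solving for T_H gives T_H = T_C/(1 − η) = 309.82/(1 − 0.271) = 425 K.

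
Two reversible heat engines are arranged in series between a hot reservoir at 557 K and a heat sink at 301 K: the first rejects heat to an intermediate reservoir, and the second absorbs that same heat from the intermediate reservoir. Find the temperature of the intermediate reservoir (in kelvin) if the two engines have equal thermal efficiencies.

T_m ≈ 409 K

Equal efficiencies require 1 − T_m/T_H = 1 − T_C/T_m, i.e. T_m/T_H = T_C/T_m, so T_m = √(T_H·T_C) = √(557.00 × 301.00) = 409 K.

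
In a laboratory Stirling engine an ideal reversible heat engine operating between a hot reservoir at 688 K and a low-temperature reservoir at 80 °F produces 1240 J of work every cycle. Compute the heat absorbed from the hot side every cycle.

T_C = 80 °F → (80 − 32) × 5/9 = 26.67 °C = 299.82 K.
η_rev = 1 − T_C/T_H = 1 − 299.82/688.00 = 0.5642.
Q_H = W/η = 1240/0.5642 = 2198 J.

Q_H ≈ 2198 J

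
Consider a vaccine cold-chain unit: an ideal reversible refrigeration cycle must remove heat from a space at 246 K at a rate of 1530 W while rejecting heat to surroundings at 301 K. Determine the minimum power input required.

Ẇ_in ≈ 342.1 W

The reversible coefficient of performance is COP_R = T_C/(T_H − T_C) = 246.00/55.00 = 4.4727.
W = Q_C/COP_R = 1530/4.4727 = 342.1 W.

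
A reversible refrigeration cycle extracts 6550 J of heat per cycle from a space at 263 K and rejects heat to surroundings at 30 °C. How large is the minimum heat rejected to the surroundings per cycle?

T_H = 30 °C → 30 + 273.15 = 303.15 K.
For a reversible cycle Q_H/Q_C = T_H/T_C, so Q_H = Q_C·T_H/T_C = 6550 × 303.15/263.00 = 7550 J.

Q_H ≈ 7550 J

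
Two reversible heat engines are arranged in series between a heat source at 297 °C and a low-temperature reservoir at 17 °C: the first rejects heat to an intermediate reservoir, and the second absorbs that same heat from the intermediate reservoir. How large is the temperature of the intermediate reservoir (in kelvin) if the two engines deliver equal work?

T_m ≈ 430 K

T_H = 297 °C → 297 + 273.15 = 570.15 K.
T_C = 17 °C → 17 + 273.15 = 290.15 K.
For reversible stages Q_m = Q_H·(T_m/T_H). Setting W₁ = Q_H(1 − T_m/T_H) equal to W₂ = Q_m(1 − T_C/T_m) = Q_H·(T_m − T_C)/T_H gives T_H − T_m = T_m − T_C, so T_m = (T_H + T_C)/2 = (570.15 + 290.15)/2 = 430 K.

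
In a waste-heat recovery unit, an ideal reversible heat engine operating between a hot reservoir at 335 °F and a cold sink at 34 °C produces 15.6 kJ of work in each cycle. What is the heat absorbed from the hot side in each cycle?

T_H = 335 °F → (335 − 32) × 5/9 = 168.33 °C = 441.48 K.
T_C = 34 °C → 34 + 273.15 = 307.15 K.
Since the cycle is reversible, η = 1 − T_C/T_H = 1 − 307.15/441.48 = 0.3043.
Q_H = W/η = 15.6/0.3043 = 51.3 kJ.

Q_H ≈ 51.3 kJ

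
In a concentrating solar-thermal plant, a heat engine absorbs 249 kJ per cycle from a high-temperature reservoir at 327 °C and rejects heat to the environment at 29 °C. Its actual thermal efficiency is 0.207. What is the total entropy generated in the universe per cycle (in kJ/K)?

T_H = 327 °C → 327 + 273.15 = 600.15 K.
T_C = 29 °C → 29 + 273.15 = 302.15 K.
W = η·Q_H = 0.207 × 249 = 51.54 kJ, so Q_C = Q_H − W = 197.5 kJ.
Reservoir entropy changes: ΔS_H = −Q_H/T_H = −249/600.15 = -0.4149 kJ/K and ΔS_C = +Q_C/T_C = 197.5/302.15 = 0.6535 kJ/K.
ΔS_univ = −Q_H/T_H + Q_C/T_C = 0.2386 kJ/K (> 0, since η = 0.207 < η_Carnot = 0.497).

ΔS_univ ≈ 0.2386 kJ/K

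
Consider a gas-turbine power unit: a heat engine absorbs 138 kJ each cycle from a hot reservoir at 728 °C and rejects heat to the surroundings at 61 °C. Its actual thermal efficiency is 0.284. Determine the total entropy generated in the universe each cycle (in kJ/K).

ΔS_univ ≈ 0.1579 kJ/K

T_H = 728 °C → 728 + 273.15 = 1001.15 K.
T_C = 61 °C → 61 + 273.15 = 334.15 K.
W = η·Q_H = 0.284 × 138 = 39.19 kJ, so Q_C = Q_H − W = 98.81 kJ.
Entropy balance on the reservoirs: −Q_H/T_H = -0.1378 kJ/K, +Q_C/T_C = 0.2957 kJ/K.
ΔS_univ = −Q_H/T_H + Q_C/T_C = 0.1579 kJ/K (> 0, since η = 0.284 < η_Carnot = 0.666).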